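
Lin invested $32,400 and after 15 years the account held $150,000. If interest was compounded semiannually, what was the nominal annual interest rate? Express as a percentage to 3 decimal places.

10.482%

The 30-period growth factor is 150,000/32,400 = 4.62963.
r/2 = 4.62963^(1/30) − 1 ≈ 0.0524098, so r ≈ 2·0.0524098 = 10.48196%.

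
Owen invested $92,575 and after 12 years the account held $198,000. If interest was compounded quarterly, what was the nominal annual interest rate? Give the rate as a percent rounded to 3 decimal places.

(1 + r/4)^48 = 198,000/92,575 = 2.13881.
1 + r/4 = 2.13881^(1/48) ≈ 1.015965, so r/4 ≈ 0.0159646.
r ≈ 4·0.0159646 = 6.38584%.

6.386%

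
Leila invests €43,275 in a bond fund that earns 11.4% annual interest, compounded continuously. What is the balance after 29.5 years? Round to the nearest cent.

A = P·e^(rt) = 43,275·e^(0.114·29.5) = 43,275·e^3.363.
e^3.363 ≈ 28.87568813289, so A ≈ 1,249,595.4040.

€1,249,595.40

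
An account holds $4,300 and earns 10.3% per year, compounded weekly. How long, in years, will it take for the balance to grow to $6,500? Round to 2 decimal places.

4.02 years

(1 + 0.00198077)^(52t) = 6,500/4,300 = 1.5116.
52t·ln(1 + 0.00198077) = ln(1.5116); 52t = 0.41319/0.00197881 ≈ 208.8059.
t ≈ 4.0155 years.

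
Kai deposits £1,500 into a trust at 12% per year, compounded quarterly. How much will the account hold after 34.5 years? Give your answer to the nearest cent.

£88,639.70

Growth factor = (1 + 0.03)^138 ≈ 59.093132088.
A ≈ 1,500 × 59.093132088 ≈ 88,639.6981.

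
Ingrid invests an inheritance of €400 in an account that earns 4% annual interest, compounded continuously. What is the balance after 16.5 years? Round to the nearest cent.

€773.92

A = P·e^(rt) = 400·e^(0.04·16.5) = 400·e^0.66.
e^0.66 ≈ 1.93479233, so A ≈ 773.9169.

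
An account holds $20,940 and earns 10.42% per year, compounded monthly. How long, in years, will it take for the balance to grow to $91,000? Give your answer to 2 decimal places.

14.16 years

(1 + 0.00868333)^(12t) = 91,000/20,940 = 4.3457.
12t·ln(1 + 0.00868333) = ln(4.3457); 12t = 1.4692/0.00864585 ≈ 169.9310.
t ≈ 14.1609 years.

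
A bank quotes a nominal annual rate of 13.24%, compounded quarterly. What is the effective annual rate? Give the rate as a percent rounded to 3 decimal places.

13.912%

One year is 4 periods at 0.0331 each: (1 + 0.0331)^4 ≈ 1.13912.
EAR = 1.13912 − 1 ≈ 13.91199%.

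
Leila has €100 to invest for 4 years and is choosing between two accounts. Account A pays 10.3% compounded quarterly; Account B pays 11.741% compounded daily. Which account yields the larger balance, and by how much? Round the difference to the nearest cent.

Account A growth factor: (1 + 0.02575)^16 ≈ 1.5019809; balance ≈ 150.1981.
Account B growth factor: (1 + 0.11741/365)^1460 ≈ 1.59929752; balance ≈ 159.9298.
Account B is larger by 9.7317.

Account B, by €9.73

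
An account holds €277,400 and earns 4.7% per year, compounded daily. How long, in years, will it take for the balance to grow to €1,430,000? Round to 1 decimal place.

(1 + 0.000128767)^(365t) = 1,430,000/277,400 = 5.155.
365t·ln(1 + 0.000128767) = ln(5.155); 365t = 1.64/0.000128759 ≈ 12736.7511.
t ≈ 34.8952 years.

34.9 years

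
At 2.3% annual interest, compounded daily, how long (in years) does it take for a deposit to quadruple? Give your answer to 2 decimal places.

(1 + 0.0000630137)^(365t) = 4.
365t = ln 4 / ln(1 + 0.0000630137) ≈ 1.3863/6.30117e-05 ≈ 22000.5819.
t ≈ 60.2756.

60.28 years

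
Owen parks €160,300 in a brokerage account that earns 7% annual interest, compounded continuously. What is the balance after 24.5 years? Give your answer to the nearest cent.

€890,735.08

A = P·e^(rt) = 160,300·e^(0.07·24.5) = 160,300·e^1.715.
e^1.715 ≈ 5.55667551236, so A ≈ 890,735.0846.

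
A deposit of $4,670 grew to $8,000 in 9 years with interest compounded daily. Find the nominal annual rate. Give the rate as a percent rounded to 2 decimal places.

5.98%

(1 + r/365)^3285 = 8,000/4,670 = 1.71306.
1 + r/365 = 1.71306^(1/3285) ≈ 1.000164, so r/365 ≈ 0.000163874.
r ≈ 365·0.000163874 = 5.98141%.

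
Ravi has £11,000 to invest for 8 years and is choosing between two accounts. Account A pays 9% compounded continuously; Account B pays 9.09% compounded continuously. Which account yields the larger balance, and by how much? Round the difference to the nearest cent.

Account B, by £163.30

Account A growth factor: e^(0.09·8) = e^0.72 ≈ 2.0544332106; balance ≈ 22,598.7653.
Account B growth factor: e^(0.0909·8) = e^0.7272 ≈ 2.0692785087; balance ≈ 22,762.0636.
Account B is larger by 163.2983.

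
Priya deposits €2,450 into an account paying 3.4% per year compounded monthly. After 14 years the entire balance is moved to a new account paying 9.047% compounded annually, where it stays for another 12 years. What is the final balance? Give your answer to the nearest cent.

€11,141.99

Phase 1: 2,450·(1 + 0.034/12)^168 ≈ 3,940.9230.
Phase 2: 3,940.9230·(1 + 0.09047)^12 ≈ 11,141.9862.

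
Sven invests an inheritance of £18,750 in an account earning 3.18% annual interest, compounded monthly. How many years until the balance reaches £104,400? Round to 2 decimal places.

54.07 years

(1 + 0.00265)^(12t) = 104,400/18,750 = 5.568.
12t·ln(1 + 0.00265) = ln(5.568); 12t = 1.717/0.00264649 ≈ 648.7962.
t ≈ 54.0664 years.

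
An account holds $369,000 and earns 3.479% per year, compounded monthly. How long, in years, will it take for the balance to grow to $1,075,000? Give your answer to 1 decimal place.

30.8 years

(1 + 0.00289917)^(12t) = 1,075,000/369,000 = 2.9133.
12t·ln(1 + 0.00289917) = ln(2.9133); 12t = 1.0693/0.00289497 ≈ 369.3574.
t ≈ 30.7798 years.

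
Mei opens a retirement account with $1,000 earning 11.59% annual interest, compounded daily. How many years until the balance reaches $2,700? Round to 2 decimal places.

(1 + 0.000317534)^(365t) = 2,700/1,000 = 2.7.
365t·ln(1 + 0.000317534) = ln(2.7); 365t = 0.99325/0.000317484 ≈ 3128.5112.
t ≈ 8.5713 years.

8.57 years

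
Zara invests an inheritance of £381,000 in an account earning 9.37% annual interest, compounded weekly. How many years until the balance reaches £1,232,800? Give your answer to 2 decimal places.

12.54 years

We need (1 + 0.00180192)^(52t) = 3.2357, so 52t = ln 3.2357 / ln 1.001802 ≈ 652.2485.
t ≈ 652.2485/52 = 12.5432 years.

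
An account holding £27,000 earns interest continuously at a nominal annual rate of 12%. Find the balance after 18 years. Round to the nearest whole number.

A = P·e^(rt) = 27,000·e^(0.12·18) = 27,000·e^2.16.
e^2.16 ≈ 8.67113765846, so A ≈ 234,120.7168.

£234,121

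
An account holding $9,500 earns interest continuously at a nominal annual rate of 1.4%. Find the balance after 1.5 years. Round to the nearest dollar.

A = P·e^(rt) = 9,500·e^(0.014·1.5) = 9,500·e^0.021.
e^0.021 ≈ 1.021222052, so A ≈ 9,701.6095.

$9,702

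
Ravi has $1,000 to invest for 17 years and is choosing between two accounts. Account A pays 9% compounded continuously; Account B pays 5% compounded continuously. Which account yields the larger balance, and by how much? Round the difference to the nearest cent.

A: e^(0.09·17) = e^1.53 ≈ 4.618176822, so 1,000 × 4.618176822 ≈ 4,618.1768.
B: e^(0.05·17) = e^0.85 ≈ 2.339646852, so 1,000 × 2.339646852 ≈ 2,339.6469.
Difference ≈ 2,278.5300 in favor of A.

Account A, by $2,278.53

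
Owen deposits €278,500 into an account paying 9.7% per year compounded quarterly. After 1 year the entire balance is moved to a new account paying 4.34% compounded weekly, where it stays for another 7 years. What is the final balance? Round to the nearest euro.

€415,272

Phase 1: 278,500·(1 + 0.02425)^4 ≈ 306,513.1350.
Phase 2: 306,513.1350·(1 + 0.0434/52)^364 ≈ 415,272.0724.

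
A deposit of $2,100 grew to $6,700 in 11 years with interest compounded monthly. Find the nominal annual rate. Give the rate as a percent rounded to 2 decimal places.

10.59%

(1 + r/12)^132 = 6,700/2,100 = 3.19048.
1 + r/12 = 3.19048^(1/132) ≈ 1.008828, so r/12 ≈ 0.00882791.
r ≈ 12·0.00882791 = 10.59349%.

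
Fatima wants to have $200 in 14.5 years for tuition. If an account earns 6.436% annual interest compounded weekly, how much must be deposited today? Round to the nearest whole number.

Periodic rate = 6.436%/52 = 0.00123769; 754 periods.
P = 200/(1 + 0.06436/52)^754 ≈ 200/2.54121663 ≈ 78.7025.

$79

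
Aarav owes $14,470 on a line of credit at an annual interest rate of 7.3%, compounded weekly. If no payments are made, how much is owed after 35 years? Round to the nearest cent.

Periodic rate = 7.3%/52 = 0.00140385; periods = 52·35 = 1820.
A = 14,470·(1 + 0.073/52)^1820 ≈ 14,470·12.8482583247 ≈ 185,914.2980.

$185,914.30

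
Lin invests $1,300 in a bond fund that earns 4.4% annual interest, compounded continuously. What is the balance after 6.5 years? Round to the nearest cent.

A = P·e^(rt) = 1,300·e^(0.044·6.5) = 1,300·e^0.286.
e^0.286 ≈ 1.331092455, so A ≈ 1,730.4202.

$1,730.42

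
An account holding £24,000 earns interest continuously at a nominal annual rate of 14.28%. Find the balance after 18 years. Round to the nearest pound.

A = P·e^(rt) = 24,000·e^(0.1428·18) = 24,000·e^2.5704.
e^2.5704 ≈ 13.0710518161, so A ≈ 313,705.2436.

£313,705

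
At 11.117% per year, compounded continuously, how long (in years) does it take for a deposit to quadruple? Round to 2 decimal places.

12.47 years

e^(0.11117t) = 4, so 0.11117t = ln 4 ≈ 1.3863.
t ≈ 1.3863/0.11117 ≈ 12.4700.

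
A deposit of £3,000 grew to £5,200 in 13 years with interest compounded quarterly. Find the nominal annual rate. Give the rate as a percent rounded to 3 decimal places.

The 52-period growth factor is 5,200/3,000 = 1.73333.
r/4 = 1.73333^(1/52) − 1 ≈ 0.010634, so r ≈ 4·0.010634 = 4.25358%.

4.254%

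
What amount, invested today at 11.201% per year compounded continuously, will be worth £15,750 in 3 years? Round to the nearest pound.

P = A·e^(−rt) = 15,750·e^(−0.33603).
e^(−0.33603) ≈ 0.71460166744, so P ≈ 11,254.9763.

£11,255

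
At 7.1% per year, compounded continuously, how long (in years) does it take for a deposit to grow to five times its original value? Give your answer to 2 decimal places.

22.67 years

e^(0.071t) = 5, so 0.071t = ln 5 ≈ 1.6094.
t ≈ 1.6094/0.071 ≈ 22.6681.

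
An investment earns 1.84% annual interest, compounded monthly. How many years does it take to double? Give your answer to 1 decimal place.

37.7 years

(1 + 0.00153333)^(12t) = 2.
12t = ln 2 / ln(1 + 0.00153333) ≈ 0.69315/0.00153216 ≈ 452.3990.
t ≈ 37.6999.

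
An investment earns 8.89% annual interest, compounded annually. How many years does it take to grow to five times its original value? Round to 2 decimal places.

18.90 years

(1 + 0.0889)^t = 5.
t = ln 5 / ln(1 + 0.0889) ≈ 1.6094/0.085168 ≈ 18.8972.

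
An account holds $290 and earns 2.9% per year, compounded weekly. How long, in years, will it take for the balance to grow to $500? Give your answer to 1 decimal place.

(1 + 0.000557692)^(52t) = 500/290 = 1.7241.
52t·ln(1 + 0.000557692) = ln(1.7241); 52t = 0.54473/0.000557537 ≈ 977.0245.
t ≈ 18.7889 years.

18.8 years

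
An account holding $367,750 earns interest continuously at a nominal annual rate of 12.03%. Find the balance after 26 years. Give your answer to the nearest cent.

A = P·e^(rt) = 367,750·e^(0.1203·26) = 367,750·e^3.1278.
e^3.1278 ≈ 22.82371210191, so A ≈ 8,393,420.1255.

$8,393,420.13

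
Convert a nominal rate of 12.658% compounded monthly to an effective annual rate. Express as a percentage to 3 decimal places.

One year is 12 periods at 0.0105483 each: (1 + 0.0105483)^12 ≈ 1.134188.
EAR = 1.134188 − 1 ≈ 13.41881%.

13.419%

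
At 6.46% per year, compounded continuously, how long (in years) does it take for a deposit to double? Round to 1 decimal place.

e^(0.0646t) = 2, so 0.0646t = ln 2 ≈ 0.69315.
t ≈ 0.69315/0.0646 ≈ 10.7298.

10.7 years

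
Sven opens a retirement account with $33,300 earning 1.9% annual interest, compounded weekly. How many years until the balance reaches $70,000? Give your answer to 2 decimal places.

39.11 years

We need (1 + 0.000365385)^(52t) = 2.1021, so 52t = ln 2.1021 / ln 1.000365 ≈ 2033.6750.
t ≈ 2033.6750/52 = 39.1091 years.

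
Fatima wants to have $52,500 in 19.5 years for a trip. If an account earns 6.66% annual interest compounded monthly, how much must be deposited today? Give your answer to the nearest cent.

$14,378.07

Growth factor = (1 + 0.00555)^234 ≈ 3.6513953662.
P = 52,500/3.6513953662 ≈ 14,378.0650.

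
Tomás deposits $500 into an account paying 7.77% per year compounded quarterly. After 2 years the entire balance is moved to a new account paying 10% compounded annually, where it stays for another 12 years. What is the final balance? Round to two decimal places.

$1,830.31

After 2 years at 7.77%: 500 × 1.166385841 ≈ 583.1929.
Then 12 years at 10%: 583.1929 × 3.138428377 ≈ 1,830.3092.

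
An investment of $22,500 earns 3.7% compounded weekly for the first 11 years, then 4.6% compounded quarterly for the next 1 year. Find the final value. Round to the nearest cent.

$35,378.63

After 11 years at 3.7%: 22,500 × 1.5020866938 ≈ 33,796.9506.
Then 1 years at 4.6%: 33,796.9506 × 1.046799601 ≈ 35,378.6344.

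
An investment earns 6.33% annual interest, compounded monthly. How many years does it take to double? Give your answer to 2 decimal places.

(1 + 0.005275)^(12t) = 2.
12t = ln 2 / ln(1 + 0.005275) ≈ 0.69315/0.00526114 ≈ 131.7486.
t ≈ 10.9790.

10.98 years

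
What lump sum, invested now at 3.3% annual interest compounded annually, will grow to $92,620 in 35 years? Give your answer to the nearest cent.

Growth factor = (1 + 0.033)^35 ≈ 3.1153816189.
P = 92,620/3.1153816189 ≈ 29,729.9051.

$29,729.91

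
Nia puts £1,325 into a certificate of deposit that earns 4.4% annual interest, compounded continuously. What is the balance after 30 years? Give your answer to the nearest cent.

£4,960.03

A = P·e^(rt) = 1,325·e^(0.044·30) = 1,325·e^1.32.
e^1.32 ≈ 3.743421377, so A ≈ 4,960.0333.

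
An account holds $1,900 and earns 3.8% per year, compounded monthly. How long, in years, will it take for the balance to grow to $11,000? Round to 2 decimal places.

46.28 years

(1 + 0.00316667)^(12t) = 11,000/1,900 = 5.7895.
12t·ln(1 + 0.00316667) = ln(5.7895); 12t = 1.756/0.00316166 ≈ 555.4169.
t ≈ 46.2847 years.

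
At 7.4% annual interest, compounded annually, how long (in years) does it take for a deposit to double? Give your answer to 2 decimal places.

9.71 years

(1 + 0.074)^t = 2.
t = ln 2 / ln(1 + 0.074) ≈ 0.69315/0.07139 ≈ 9.7093.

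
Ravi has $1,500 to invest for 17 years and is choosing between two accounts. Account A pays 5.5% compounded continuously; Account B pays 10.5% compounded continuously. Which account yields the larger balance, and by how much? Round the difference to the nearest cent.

Account B, by $5,118.55

Account A growth factor: e^(0.055·17) = e^0.935 ≈ 2.547213458; balance ≈ 3,820.8202.
Account B growth factor: e^(0.105·17) = e^1.785 ≈ 5.959579948; balance ≈ 8,939.3699.
Account B is larger by 5,118.5497.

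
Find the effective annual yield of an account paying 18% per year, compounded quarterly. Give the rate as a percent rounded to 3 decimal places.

One year is 4 periods at 0.045 each: (1 + 0.045)^4 ≈ 1.192519.
EAR = 1.192519 − 1 ≈ 19.25186%.

19.252%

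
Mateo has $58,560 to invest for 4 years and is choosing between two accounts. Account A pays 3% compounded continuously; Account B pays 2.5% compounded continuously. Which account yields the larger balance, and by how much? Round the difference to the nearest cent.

Account A growth factor: e^(0.03·4) = e^0.12 ≈ 1.1274968516; balance ≈ 66,026.2156.
Account B growth factor: e^(0.025·4) = e^0.1 ≈ 1.1051709181; balance ≈ 64,718.8090.
Account A is larger by 1,307.4067.

Account A, by $1,307.41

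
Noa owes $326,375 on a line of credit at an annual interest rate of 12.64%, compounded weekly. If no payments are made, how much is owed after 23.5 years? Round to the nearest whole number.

$6,341,323

Periodic rate = 12.64%/52 = 0.00243077; periods = 52·23.5 = 1222.
A = 326,375·(1 + 0.1264/52)^1222 ≈ 326,375·19.42956084509 ≈ 6,341,322.9208.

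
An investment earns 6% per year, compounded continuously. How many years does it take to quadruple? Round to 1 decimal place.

23.1 years

e^(0.06t) = 4, so 0.06t = ln 4 ≈ 1.3863.
t ≈ 1.3863/0.06 ≈ 23.1049.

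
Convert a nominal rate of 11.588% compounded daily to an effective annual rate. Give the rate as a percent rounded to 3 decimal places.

12.284%

One year is 365 periods at 0.000317479 each: (1 + 0.000317479)^365 ≈ 1.12284.
EAR = 1.12284 − 1 ≈ 12.28405%.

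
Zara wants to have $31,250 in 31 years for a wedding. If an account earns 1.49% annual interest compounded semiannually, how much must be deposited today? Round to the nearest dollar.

Growth factor = (1 + 0.00745)^62 ≈ 1.5843716931.
P = 31,250/1.5843716931 ≈ 19,723.9070.

$19,724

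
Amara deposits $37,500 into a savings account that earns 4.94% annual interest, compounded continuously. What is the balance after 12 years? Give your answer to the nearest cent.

$67,839.25

A = P·e^(rt) = 37,500·e^(0.0494·12) = 37,500·e^0.5928.
e^0.5928 ≈ 1.8090466612, so A ≈ 67,839.2498.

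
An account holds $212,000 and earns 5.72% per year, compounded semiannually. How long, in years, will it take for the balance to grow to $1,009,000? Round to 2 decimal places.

(1 + 0.0286)^(2t) = 1,009,000/212,000 = 4.7594.
2t·ln(1 + 0.0286) = ln(4.7594); 2t = 1.5601/0.0281987 ≈ 55.3264.
t ≈ 27.6632 years.

27.66 years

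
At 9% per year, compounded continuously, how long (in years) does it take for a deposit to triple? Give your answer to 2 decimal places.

e^(0.09t) = 3, so 0.09t = ln 3 ≈ 1.0986.
t ≈ 1.0986/0.09 ≈ 12.2068.

12.21 years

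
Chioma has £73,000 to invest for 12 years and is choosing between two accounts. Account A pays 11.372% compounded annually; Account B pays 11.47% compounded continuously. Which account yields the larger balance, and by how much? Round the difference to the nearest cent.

A: (1 + 0.11372)^12 ≈ 3.64176757371, so 73,000 × 3.64176757371 ≈ 265,849.0329.
B: e^(0.1147·12) = e^1.3764 ≈ 3.96061770812, so 73,000 × 3.96061770812 ≈ 289,125.0927.
Difference ≈ 23,276.0598 in favor of B.

Account B, by £23,276.06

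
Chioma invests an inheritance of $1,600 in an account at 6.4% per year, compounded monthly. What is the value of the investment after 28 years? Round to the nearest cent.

$9,556.69

Growth factor = (1 + 0.064/12)^336 ≈ 5.972933955.
A ≈ 1,600 × 5.972933955 ≈ 9,556.6943.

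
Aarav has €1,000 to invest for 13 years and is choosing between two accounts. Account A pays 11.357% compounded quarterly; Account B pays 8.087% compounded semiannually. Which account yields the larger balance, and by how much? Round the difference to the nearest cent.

Account A growth factor: (1 + 0.0283925)^52 ≈ 4.288079579; balance ≈ 4,288.0796.
Account B growth factor: (1 + 0.040435)^26 ≈ 2.802778561; balance ≈ 2,802.7786.
Account A is larger by 1,485.3010.

Account A, by €1,485.30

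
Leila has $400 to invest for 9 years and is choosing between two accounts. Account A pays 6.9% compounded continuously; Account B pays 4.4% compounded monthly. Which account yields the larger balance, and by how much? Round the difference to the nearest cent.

Account A, by $150.40

Account A growth factor: e^(0.069·9) = e^0.621 ≈ 1.8607879; balance ≈ 744.3152.
Account B growth factor: (1 + 0.044/12)^108 ≈ 1.4847936; balance ≈ 593.9174.
Account A is larger by 150.3977.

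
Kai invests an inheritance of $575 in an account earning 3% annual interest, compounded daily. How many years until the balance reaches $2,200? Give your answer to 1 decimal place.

44.7 years

We need (1 + 0.0000821918)^(365t) = 3.8261, so 365t = ln 3.8261 / ln 1.000082 ≈ 16326.4225.
t ≈ 16326.4225/365 = 44.7299 years.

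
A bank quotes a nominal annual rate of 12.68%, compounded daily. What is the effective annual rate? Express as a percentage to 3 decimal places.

EAR = (1 + 12.68%/365)^365 − 1 = (1 + 0.000347397)^365 − 1.
(1 + 0.000347397)^365 ≈ 1.135165, so EAR ≈ 13.51650%.

13.516%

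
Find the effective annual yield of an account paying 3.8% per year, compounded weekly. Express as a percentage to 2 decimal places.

3.87%

One year is 52 periods at 0.000730769 each: (1 + 0.000730769)^52 ≈ 1.038717.
EAR = 1.038717 − 1 ≈ 3.87168%.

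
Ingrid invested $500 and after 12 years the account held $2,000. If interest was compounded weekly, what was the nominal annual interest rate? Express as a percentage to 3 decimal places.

11.565%

(1 + r/52)^624 = 2,000/500 = 4.
1 + r/52 = 4^(1/624) ≈ 1.002224, so r/52 ≈ 0.0022241.
r ≈ 52·0.0022241 = 11.56530%.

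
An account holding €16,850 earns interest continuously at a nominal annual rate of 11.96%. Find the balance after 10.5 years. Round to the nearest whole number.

A = P·e^(rt) = 16,850·e^(0.1196·10.5) = 16,850·e^1.2558.
e^1.2558 ≈ 3.5106457678, so A ≈ 59,154.3812.

€59,154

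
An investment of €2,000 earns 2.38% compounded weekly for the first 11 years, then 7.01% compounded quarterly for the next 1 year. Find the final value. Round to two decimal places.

Phase 1: 2,000·(1 + 0.0238/52)^572 ≈ 2,598.3777.
Phase 2: 2,598.3777·(1 + 0.017525)^4 ≈ 2,785.3683.

€2,785.37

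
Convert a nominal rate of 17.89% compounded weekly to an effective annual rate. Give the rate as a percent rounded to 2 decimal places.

EAR = (1 + 17.89%/52)^52 − 1 = (1 + 0.00344038)^52 − 1.
(1 + 0.00344038)^52 ≈ 1.195534, so EAR ≈ 19.55340%.

19.55%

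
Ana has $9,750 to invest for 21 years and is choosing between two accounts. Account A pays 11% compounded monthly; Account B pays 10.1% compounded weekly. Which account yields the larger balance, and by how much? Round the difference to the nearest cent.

Account A growth factor: (1 + 0.11/12)^252 ≈ 9.9689649268; balance ≈ 97,197.4080.
Account B growth factor: (1 + 0.101/52)^1092 ≈ 8.3223348462; balance ≈ 81,142.7648.
Account A is larger by 16,054.6433.

Account A, by $16,054.64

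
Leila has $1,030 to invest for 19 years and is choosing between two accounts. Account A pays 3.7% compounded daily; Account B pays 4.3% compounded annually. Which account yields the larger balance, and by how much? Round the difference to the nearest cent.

Account A growth factor: (1 + 0.037/365)^6935 ≈ 2.019731074; balance ≈ 2,080.3230.
Account B growth factor: (1 + 0.043)^19 ≈ 2.225368109; balance ≈ 2,292.1292.
Account B is larger by 211.8061.

Account B, by $211.81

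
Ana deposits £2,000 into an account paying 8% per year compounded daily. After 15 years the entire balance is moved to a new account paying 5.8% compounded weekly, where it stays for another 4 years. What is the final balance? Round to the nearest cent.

Phase 1: 2,000·(1 + 0.08/365)^5475 ≈ 6,639.3608.
Phase 2: 6,639.3608·(1 + 0.058/52)^208 ≈ 8,371.9464.

£8,371.95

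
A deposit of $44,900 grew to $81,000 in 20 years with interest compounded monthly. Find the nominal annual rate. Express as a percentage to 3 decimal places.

2.954%

(1 + r/12)^240 = 81,000/44,900 = 1.80401.
1 + r/12 = 1.80401^(1/240) ≈ 1.002461, so r/12 ≈ 0.0024614.
r ≈ 12·0.0024614 = 2.95369%.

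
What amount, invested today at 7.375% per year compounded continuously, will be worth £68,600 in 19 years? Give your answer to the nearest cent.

P = A·e^(−rt) = 68,600·e^(−1.40125).
e^(−1.40125) ≈ 0.24628891031, so P ≈ 16,895.4192.

£16,895.42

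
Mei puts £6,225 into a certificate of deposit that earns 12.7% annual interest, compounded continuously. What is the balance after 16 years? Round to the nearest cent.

£47,492.58

A = P·e^(rt) = 6,225·e^(0.127·16) = 6,225·e^2.032.
e^2.032 ≈ 7.6293297698, so A ≈ 47,492.5778.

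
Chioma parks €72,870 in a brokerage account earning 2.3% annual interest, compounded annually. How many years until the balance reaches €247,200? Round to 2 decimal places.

(1 + 0.023)^t = 247,200/72,870 = 3.3923.
t·ln(1 + 0.023) = ln(3.3923); t = 1.2215/0.0227395 ≈ 53.7180.

53.72 years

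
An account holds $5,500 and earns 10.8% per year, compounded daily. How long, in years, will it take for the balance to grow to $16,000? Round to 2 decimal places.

We need (1 + 0.00029589)^(365t) = 2.9091, so 365t = ln 2.9091 / ln 1.000296 ≈ 3609.4397.
t ≈ 3609.4397/365 = 9.8889 years.

9.89 years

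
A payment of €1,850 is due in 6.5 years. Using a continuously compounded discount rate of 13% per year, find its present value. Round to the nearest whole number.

P = A·e^(−rt) = 1,850·e^(−0.845).
e^(−0.845) ≈ 0.4295573582, so P ≈ 794.6811.

€795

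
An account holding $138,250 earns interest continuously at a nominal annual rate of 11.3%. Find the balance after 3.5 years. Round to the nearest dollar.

$205,319

A = P·e^(rt) = 138,250·e^(0.113·3.5) = 138,250·e^0.3955.
e^0.3955 ≈ 1.4851265686, so A ≈ 205,318.7481.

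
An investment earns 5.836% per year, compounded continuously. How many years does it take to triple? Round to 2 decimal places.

e^(0.05836t) = 3, so 0.05836t = ln 3 ≈ 1.0986.
t ≈ 1.0986/0.05836 ≈ 18.8247.

18.82 years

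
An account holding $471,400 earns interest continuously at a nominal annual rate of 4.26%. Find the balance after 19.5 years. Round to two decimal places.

$1,081,827.47

A = P·e^(rt) = 471,400·e^(0.0426·19.5) = 471,400·e^0.8307.
e^0.8307 ≈ 2.294924625377, so A ≈ 1,081,827.4684.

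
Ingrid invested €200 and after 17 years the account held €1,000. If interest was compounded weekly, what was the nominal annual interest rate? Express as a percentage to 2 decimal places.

The 884-period growth factor is 1,000/200 = 5.
r/52 = 5^(1/884) − 1 ≈ 0.00182229, so r ≈ 52·0.00182229 = 9.47591%.

9.48%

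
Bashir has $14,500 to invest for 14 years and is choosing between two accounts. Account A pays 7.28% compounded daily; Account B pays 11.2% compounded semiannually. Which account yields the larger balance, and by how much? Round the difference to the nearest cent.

Account B, by $26,499.10

Account A growth factor: (1 + 0.0728/365)^5110 ≈ 2.7706955029; balance ≈ 40,175.0848.
Account B growth factor: (1 + 0.056)^28 ≈ 4.5982196131; balance ≈ 66,674.1844.
Account B is larger by 26,499.0996.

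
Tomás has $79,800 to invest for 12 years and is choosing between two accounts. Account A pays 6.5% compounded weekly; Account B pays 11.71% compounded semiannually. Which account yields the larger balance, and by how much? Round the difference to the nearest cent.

Account A growth factor: (1 + 0.00125)^624 ≈ 2.18040994191; balance ≈ 173,996.7134.
Account B growth factor: (1 + 0.05855)^24 ≈ 3.91807762287; balance ≈ 312,662.5943.
Account B is larger by 138,665.8809.

Account B, by $138,665.88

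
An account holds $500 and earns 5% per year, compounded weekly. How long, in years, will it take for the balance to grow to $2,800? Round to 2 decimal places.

We need (1 + 0.000961538)^(52t) = 5.6, so 52t = ln 5.6 / ln 1.000962 ≈ 1792.5385.
t ≈ 1792.5385/52 = 34.4719 years.

34.47 years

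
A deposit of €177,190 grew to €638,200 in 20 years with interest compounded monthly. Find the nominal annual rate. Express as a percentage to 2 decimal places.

6.42%

The 240-period growth factor is 638,200/177,190 = 3.60178.
r/12 = 3.60178^(1/240) − 1 ≈ 0.00535357, so r ≈ 12·0.00535357 = 6.42428%.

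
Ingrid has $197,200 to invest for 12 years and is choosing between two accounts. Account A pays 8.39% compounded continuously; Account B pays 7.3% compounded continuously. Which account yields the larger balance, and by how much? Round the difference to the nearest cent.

Account A, by $66,171.20

A: e^(0.0839·12) = e^1.0068 ≈ 2.73682913426, so 197,200 × 2.73682913426 ≈ 539,702.7053.
B: e^(0.073·12) = e^0.876 ≈ 2.4012753691, so 197,200 × 2.4012753691 ≈ 473,531.5028.
Difference ≈ 66,171.2025 in favor of A.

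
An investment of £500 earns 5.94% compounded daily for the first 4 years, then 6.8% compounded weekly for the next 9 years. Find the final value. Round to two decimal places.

Phase 1: 500·(1 + 0.0594/365)^1460 ≈ 634.0886.
Phase 2: 634.0886·(1 + 0.068/52)^468 ≈ 1,168.8656.

£1,168.87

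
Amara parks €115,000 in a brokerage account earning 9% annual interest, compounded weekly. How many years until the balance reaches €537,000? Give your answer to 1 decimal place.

(1 + 0.00173077)^(52t) = 537,000/115,000 = 4.6696.
52t·ln(1 + 0.00173077) = ln(4.6696); 52t = 1.5411/0.00172927 ≈ 891.1640.
t ≈ 17.1378 years.

17.1 years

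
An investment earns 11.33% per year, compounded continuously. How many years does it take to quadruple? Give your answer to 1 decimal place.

e^(0.1133t) = 4, so 0.1133t = ln 4 ≈ 1.3863.
t ≈ 1.3863/0.1133 ≈ 12.2356.

12.2 years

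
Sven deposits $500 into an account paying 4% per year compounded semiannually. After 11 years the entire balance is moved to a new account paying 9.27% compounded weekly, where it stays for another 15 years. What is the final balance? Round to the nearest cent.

$3,101.15

After 11 years at 4%: 500 × 1.545979671 ≈ 772.9898.
Then 15 years at 9.27%: 772.9898 × 4.011888404 ≈ 3,101.1490.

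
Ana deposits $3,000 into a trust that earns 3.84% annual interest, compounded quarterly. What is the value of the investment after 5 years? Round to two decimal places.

$3,631.68

Growth factor = (1 + 0.0096)^20 ≈ 1.210561445.
A ≈ 3,000 × 1.210561445 ≈ 3,631.6843.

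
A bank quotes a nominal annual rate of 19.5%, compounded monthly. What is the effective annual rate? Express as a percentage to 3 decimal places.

21.341%

One year is 12 periods at 0.01625 each: (1 + 0.01625)^12 ≈ 1.213408.
EAR = 1.213408 − 1 ≈ 21.34076%.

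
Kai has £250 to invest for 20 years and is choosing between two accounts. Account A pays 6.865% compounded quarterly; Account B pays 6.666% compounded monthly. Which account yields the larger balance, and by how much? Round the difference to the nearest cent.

A: (1 + 0.0171625)^80 ≈ 3.90146077, so 250 × 3.90146077 ≈ 975.3652.
B: (1 + 0.005555)^240 ≈ 3.77919375, so 250 × 3.77919375 ≈ 944.7984.
Difference ≈ 30.5668 in favor of A.

Account A, by £30.57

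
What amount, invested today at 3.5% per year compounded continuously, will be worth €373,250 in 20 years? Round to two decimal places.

€185,350.46

P = A·e^(−rt) = 373,250·e^(−0.7).
e^(−0.7) ≈ 0.496585303791, so P ≈ 185,350.4646.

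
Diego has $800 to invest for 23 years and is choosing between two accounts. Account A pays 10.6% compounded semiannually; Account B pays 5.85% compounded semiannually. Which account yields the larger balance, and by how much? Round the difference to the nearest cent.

Account A, by $5,592.52

A: (1 + 0.053)^46 ≈ 10.75734444, so 800 × 10.75734444 ≈ 8,605.8756.
B: (1 + 0.02925)^46 ≈ 3.766693484, so 800 × 3.766693484 ≈ 3,013.3548.
Difference ≈ 5,592.5208 in favor of A.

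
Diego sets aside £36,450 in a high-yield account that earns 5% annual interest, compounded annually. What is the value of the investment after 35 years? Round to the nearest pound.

Growth factor = (1 + 0.05)^35 ≈ 5.51601536759.
A ≈ 36,450 × 5.51601536759 ≈ 201,058.7601.

£201,059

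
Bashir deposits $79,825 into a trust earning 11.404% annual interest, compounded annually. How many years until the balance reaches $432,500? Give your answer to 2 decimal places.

(1 + 0.11404)^t = 432,500/79,825 = 5.4181.
t·ln(1 + 0.11404) = ln(5.4181); t = 1.6897/0.107993 ≈ 15.6468.

15.65 years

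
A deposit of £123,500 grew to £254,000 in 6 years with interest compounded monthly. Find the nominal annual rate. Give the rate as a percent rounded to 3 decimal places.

(1 + r/12)^72 = 254,000/123,500 = 2.05668.
1 + r/12 = 2.05668^(1/72) ≈ 1.010066, so r/12 ≈ 0.0100655.
r ≈ 12·0.0100655 = 12.07860%.

12.079%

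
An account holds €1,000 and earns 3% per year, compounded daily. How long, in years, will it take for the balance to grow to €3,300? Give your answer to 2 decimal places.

39.80 years

(1 + 0.0000821918)^(365t) = 3,300/1,000 = 3.3.
365t·ln(1 + 0.0000821918) = ln(3.3); 365t = 1.1939/8.21884e-05 ≈ 14526.6537.
t ≈ 39.7991 years.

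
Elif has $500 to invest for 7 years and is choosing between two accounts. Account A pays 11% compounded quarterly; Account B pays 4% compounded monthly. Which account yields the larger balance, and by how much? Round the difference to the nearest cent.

Account A, by $407.46

A: (1 + 0.0275)^28 ≈ 2.137426824, so 500 × 2.137426824 ≈ 1,068.7134.
B: (1 + 0.04/12)^84 ≈ 1.32251386, so 500 × 1.32251386 ≈ 661.2569.
Difference ≈ 407.4565 in favor of A.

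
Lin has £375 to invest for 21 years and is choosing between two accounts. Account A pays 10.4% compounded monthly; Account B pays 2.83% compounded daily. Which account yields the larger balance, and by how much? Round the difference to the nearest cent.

Account A growth factor: (1 + 0.104/12)^252 ≈ 8.798579851; balance ≈ 3,299.4674.
Account B growth factor: (1 + 0.0283/365)^7665 ≈ 1.81172053; balance ≈ 679.3952.
Account A is larger by 2,620.0722.

Account A, by £2,620.07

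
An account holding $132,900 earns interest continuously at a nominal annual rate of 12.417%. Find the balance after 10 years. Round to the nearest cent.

A = P·e^(rt) = 132,900·e^(0.12417·10) = 132,900·e^1.2417.
e^1.2417 ≈ 3.46149300385, so A ≈ 460,032.4202.

$460,032.42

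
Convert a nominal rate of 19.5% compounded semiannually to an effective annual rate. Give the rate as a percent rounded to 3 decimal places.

One year is 2 periods at 0.0975 each: (1 + 0.0975)^2 ≈ 1.204506.
EAR = 1.204506 − 1 ≈ 20.45062%.

20.451%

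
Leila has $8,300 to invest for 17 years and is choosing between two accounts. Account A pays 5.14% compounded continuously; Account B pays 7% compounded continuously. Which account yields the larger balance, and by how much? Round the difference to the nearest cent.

Account B, by $7,395.99

Account A growth factor: e^(0.0514·17) = e^0.8738 ≈ 2.3959983701; balance ≈ 19,886.7865.
Account B growth factor: e^(0.07·17) = e^1.19 ≈ 3.2870812074; balance ≈ 27,282.7740.
Account B is larger by 7,395.9875.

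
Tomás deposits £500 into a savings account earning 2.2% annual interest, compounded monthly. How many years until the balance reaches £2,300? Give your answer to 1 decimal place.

69.4 years

(1 + 0.00183333)^(12t) = 2,300/500 = 4.6.
12t·ln(1 + 0.00183333) = ln(4.6); 12t = 1.5261/0.00183165 ≈ 833.1571.
t ≈ 69.4298 years.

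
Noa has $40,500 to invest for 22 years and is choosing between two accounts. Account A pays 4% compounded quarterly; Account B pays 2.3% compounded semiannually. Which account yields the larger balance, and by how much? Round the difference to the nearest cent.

A: (1 + 0.01)^88 ≈ 2.4003849374, so 40,500 × 2.4003849374 ≈ 97,215.5900.
B: (1 + 0.0115)^44 ≈ 1.6538611011, so 40,500 × 1.6538611011 ≈ 66,981.3746.
Difference ≈ 30,234.2154 in favor of A.

Account A, by $30,234.22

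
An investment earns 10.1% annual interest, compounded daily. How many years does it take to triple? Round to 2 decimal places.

10.88 years

(1 + 0.000276712)^(365t) = 3.
365t = ln 3 / ln(1 + 0.000276712) ≈ 1.0986/0.000276674 ≈ 3970.7818.
t ≈ 10.8789.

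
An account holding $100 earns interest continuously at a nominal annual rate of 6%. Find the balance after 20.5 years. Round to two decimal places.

A = P·e^(rt) = 100·e^(0.06·20.5) = 100·e^1.23.
e^1.23 ≈ 3.42122954, so A ≈ 342.1230.

$342.12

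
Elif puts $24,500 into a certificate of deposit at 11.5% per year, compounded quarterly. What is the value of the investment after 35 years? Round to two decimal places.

Periodic rate = 11.5%/4 = 0.02875; periods = 4·35 = 140.
A = 24,500·(1 + 0.02875)^140 ≈ 24,500·52.8906313095 ≈ 1,295,820.4671.

$1,295,820.47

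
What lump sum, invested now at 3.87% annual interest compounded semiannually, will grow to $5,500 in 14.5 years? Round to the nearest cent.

Periodic rate = 3.87%/2 = 0.01935; 29 periods.
P = 5,500/(1 + 0.01935)^29 ≈ 5,500/1.743317502 ≈ 3,154.9044.

$3,154.90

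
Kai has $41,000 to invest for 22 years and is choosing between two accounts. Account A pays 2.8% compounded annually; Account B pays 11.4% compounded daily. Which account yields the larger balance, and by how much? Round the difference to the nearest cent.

Account B, by $428,025.20

A: (1 + 0.028)^22 ≈ 1.8358978892, so 41,000 × 1.8358978892 ≈ 75,271.8135.
B: (1 + 0.114/365)^8030 ≈ 12.2755370133, so 41,000 × 12.2755370133 ≈ 503,297.0175.
Difference ≈ 428,025.2041 in favor of B.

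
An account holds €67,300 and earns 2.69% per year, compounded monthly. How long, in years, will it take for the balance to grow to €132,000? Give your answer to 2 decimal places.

25.07 years

(1 + 0.00224167)^(12t) = 132,000/67,300 = 1.9614.
12t·ln(1 + 0.00224167) = ln(1.9614); 12t = 0.67364/0.00223916 ≈ 300.8460.
t ≈ 25.0705 years.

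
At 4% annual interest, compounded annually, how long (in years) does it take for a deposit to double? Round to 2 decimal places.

17.67 years

(1 + 0.04)^t = 2.
t = ln 2 / ln(1 + 0.04) ≈ 0.69315/0.0392207 ≈ 17.6730.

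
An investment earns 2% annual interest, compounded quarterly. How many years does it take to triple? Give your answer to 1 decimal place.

(1 + 0.005)^(4t) = 3.
4t = ln 3 / ln(1 + 0.005) ≈ 1.0986/0.00498754 ≈ 220.2713.
t ≈ 55.0678.

55.1 years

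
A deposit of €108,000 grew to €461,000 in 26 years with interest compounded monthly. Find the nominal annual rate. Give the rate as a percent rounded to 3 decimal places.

(1 + r/12)^312 = 461,000/108,000 = 4.26852.
1 + r/12 = 4.26852^(1/312) ≈ 1.004662, so r/12 ≈ 0.00466233.
r ≈ 12·0.00466233 = 5.59480%.

5.595%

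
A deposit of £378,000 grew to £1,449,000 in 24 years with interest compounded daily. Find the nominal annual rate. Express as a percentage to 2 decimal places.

5.60%

The 8760-period growth factor is 1,449,000/378,000 = 3.83333.
r/365 = 3.83333^(1/8760) − 1 ≈ 0.000153406, so r ≈ 365·0.000153406 = 5.59932%.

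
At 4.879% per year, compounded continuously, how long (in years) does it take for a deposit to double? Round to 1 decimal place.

e^(0.04879t) = 2, so 0.04879t = ln 2 ≈ 0.69315.
t ≈ 0.69315/0.04879 ≈ 14.2067.

14.2 years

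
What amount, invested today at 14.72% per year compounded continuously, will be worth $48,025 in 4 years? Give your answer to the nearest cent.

P = A·e^(−rt) = 48,025·e^(−0.5888).
e^(−0.5888) ≈ 0.55499287675, so P ≈ 26,653.5329.

$26,653.53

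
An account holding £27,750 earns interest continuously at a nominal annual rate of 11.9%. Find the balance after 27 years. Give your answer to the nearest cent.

A = P·e^(rt) = 27,750·e^(0.119·27) = 27,750·e^3.213.
e^3.213 ≈ 24.8535351007, so A ≈ 689,685.5990.

£689,685.60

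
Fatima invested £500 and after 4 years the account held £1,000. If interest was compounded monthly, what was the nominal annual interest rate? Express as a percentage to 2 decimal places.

17.45%

The 48-period growth factor is 1,000/500 = 2.
r/12 = 2^(1/48) − 1 ≈ 0.0145453, so r ≈ 12·0.0145453 = 17.45440%.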